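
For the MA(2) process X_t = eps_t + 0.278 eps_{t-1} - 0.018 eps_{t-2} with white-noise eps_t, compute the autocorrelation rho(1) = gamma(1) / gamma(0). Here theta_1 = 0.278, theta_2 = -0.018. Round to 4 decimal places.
\rho(1) = 0.2533

For an MA(q) process with theta_0 = 1, the autocovariance is
  gamma(k) = sigma^2 * sum_{i=0..q-k} theta_i * theta_{i+k},
and rho(k) = gamma(k) / gamma(0). Sigma^2 cancels.
  numerator   = (1)*(0.278) + (0.278)*(-0.018) = 0.272996.
  denominator = (1)^2 + (0.278)^2 + (-0.018)^2 = 1.077608.
  rho(1) = 0.272996 / 1.077608 = 0.2533.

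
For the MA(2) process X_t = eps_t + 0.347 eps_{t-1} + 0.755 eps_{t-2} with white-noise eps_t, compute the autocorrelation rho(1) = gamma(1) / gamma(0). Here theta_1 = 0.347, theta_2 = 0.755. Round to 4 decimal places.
\rho(1) = 0.3603

For an MA(q) process with theta_0 = 1, the autocovariance is
  gamma(k) = sigma^2 * sum_{i=0..q-k} theta_i * theta_{i+k},
and rho(k) = gamma(k) / gamma(0). Sigma^2 cancels.
  numerator   = (1)*(0.347) + (0.347)*(0.755) = 0.608985.
  denominator = (1)^2 + (0.347)^2 + (0.755)^2 = 1.690434.
  rho(1) = 0.608985 / 1.690434 = 0.3603.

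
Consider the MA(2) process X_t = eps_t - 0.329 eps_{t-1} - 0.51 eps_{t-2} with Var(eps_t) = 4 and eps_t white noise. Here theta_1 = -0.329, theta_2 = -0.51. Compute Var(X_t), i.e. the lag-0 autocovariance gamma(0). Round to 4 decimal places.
\gamma(0) = 5.4734

For an MA(q) process X_t = eps_t + sum_i theta_i eps_{t-i} with
Var(eps_t) = sigma^2, the variance is
  gamma(0) = sigma^2 * (1 + sum_i theta_i^2).
  sum_i theta_i^2 = (-0.329)^2 + (-0.51)^2 = 0.108241 + 0.2601 = 0.368341.
  gamma(0) = 4 * (1 + 0.368341) = 4 * 1.368341 = 5.473364, which rounds to 5.4734.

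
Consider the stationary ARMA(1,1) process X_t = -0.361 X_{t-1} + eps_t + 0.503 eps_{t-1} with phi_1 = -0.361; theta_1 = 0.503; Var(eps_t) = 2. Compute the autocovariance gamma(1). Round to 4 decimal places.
\gamma(1) = 0.2673

Multiply the model equation by X_{t-k} and take expectations. With theta_0 = psi_0 = 1 and psi_j the MA(infinity) weights, this gives
  gamma(k) - sum_i phi_i gamma(k-i) = c_k,
  c_k = sigma^2 * sum_{j=k..q} theta_j psi_{j-k}   (c_k = 0 for k > q),
using gamma(-m) = gamma(m).
psi-weights needed (psi_j = theta_j + sum_i phi_i psi_{j-i}):
  psi_1 = theta_1 + phi_1 = 0.503 + (-0.361) = 0.142
Right-hand sides:
  c_0 = sigma^2 (1 + theta_1 psi_1) = 2 * (1 + (0.503)(0.142)) = 2 * 1.071426 = 2.142852
  c_1 = sigma^2 theta_1 = 2 * (0.503) = 1.006
  c_2 = 0
Equations for k = 0 and k = 1 (AR order 1):
  gamma(0) = phi_1 gamma(1) + c_0
  gamma(1) = phi_1 gamma(0) + c_1
Substituting the second into the first: gamma(0) (1 - phi_1^2) = c_0 + phi_1 c_1, so
  gamma(0) = (c_0 + phi_1 c_1) / (1 - phi_1^2) = (2.142852 + (-0.361)(1.006)) / (1 - (-0.361)^2) = 1.779686 / 0.869679 = 2.046371.
  gamma(1) = phi_1 gamma(0) + c_1 = (-0.361)(2.046371) + (1.006) = 0.26726.
Therefore gamma(1) = 0.2673 (to 4 decimal places).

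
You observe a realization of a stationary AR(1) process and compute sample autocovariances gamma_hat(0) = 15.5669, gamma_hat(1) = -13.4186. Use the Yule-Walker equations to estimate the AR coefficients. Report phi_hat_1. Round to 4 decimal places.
\hat\phi_{1} = -0.8620

The Yule-Walker equations for an AR(p) process read, in matrix form,
  Gamma_p phi = r_p,   with   (Gamma_p)_{ij} = gamma(|i - j|),
                       (r_p)_i = gamma(i),   i,j = 1..p.
Substitute the sample gammas (Toeplitz matrix and right-hand side of size 1):
  Gamma_p = [[15.5669]]
  r_p     = [-13.4186]
With p = 1 this is the single equation gamma(0) phi_1 = gamma(1):
  phi_hat_1 = gamma(1) / gamma(0) = -13.4186 / 15.5669 = -0.8620.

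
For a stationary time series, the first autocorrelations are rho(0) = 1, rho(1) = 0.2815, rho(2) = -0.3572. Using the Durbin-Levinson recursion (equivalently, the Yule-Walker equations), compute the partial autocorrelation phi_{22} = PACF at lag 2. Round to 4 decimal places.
\phi_{22} = -0.4740

The PACF at lag k is phi_{kk}, the last component of the solution
to the Yule-Walker system G_k phi = r_k where
  (G_k)_{ij} = rho(|i - j|), (r_k)_i = rho(i), i,j = 1..k.
Equivalently, Durbin-Levinson gives phi_{kk} iteratively:
  phi_{11} = rho(1)
  phi_{kk} = [rho(k) - sum_{j=1..k-1} phi_{k-1,j} rho(k-j)]
            / [1 - sum_{j=1..k-1} phi_{k-1,j} rho(j)],
  phi_{k,j} = phi_{k-1,j} - phi_{kk} phi_{k-1,k-j},  j = 1..k-1.
Step k = 1:
  phi_11 = rho(1) = 0.2815.
Step k = 2:
  phi_22 = [rho(2) - phi_11 rho(1)] / [1 - phi_11 rho(1)] = [-0.3572 - (0.2815)(0.2815)] / [1 - (0.2815)(0.2815)]
         = -0.43644225 / 0.92075775 = -0.474.
Therefore phi_{22} = -0.4740.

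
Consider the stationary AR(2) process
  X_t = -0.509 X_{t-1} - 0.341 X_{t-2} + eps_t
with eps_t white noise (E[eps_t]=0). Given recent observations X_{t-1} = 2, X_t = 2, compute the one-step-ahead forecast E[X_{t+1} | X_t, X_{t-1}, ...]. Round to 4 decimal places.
E[X_{t+1} \mid \mathcal F_t] = -1.7000

For an AR(p) model X_t = c + sum_i phi_i X_{t-i} + eps_t, the
one-step-ahead conditional mean is
  E[X_{t+1} | X_t, ...] = c + sum_i phi_i X_{t+1-i}.
Substitute known values:
  E[X_{t+1} | ...] = (-0.509) * (2) + (-0.341) * (2)
                   = -1.7000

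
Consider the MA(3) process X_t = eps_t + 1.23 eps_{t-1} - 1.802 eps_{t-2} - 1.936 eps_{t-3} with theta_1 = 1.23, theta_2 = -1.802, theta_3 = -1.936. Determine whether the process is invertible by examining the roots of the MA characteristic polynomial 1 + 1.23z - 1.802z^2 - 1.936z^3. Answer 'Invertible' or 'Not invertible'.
\text{Not invertible}

The MA(q) characteristic polynomial is P(z) = 1 + 1.23z - 1.802z^2 - 1.936z^3.
Invertibility requires all roots to lie outside the unit circle, i.e. |z| > 1 for every root.
Degree 3: look for a simple real root z0 first, then factor out (1 - z/z0) and solve the remaining quadratic.
Testing z0 = -0.625: P(-0.625) = 1 + (1.23)(-0.625) + (-1.802)(-0.625)^2 + (-1.936)(-0.625)^3
  = 1 + (-0.76875) + (-0.703906) + (0.472656) = 0.  So z_0 = -0.625 is a root, |z_0| = 0.625.
Divide out the factor (1 + 1.6 z) = (1 - z/z0) (since 1/z0 = -1.6):
  P(z) = (1 + 1.6 z)(1 + (-0.37) z + (-1.21) z^2)
  [check: z-coef -0.37 - (-1.6) = 1.23; z^2-coef -1.21 - (-1.6)(-0.37) = -1.802; z^3-coef -(-1.6)(-1.21) = -1.936.]
Remaining roots from the quadratic factor 1 + (-0.37) z + (-1.21) z^2:
  Set 1 + (-0.37) z + (-1.21) z^2 = 0, i.e. a z^2 + b z + c = 0 with a = -1.21, b = -0.37, c = 1.
  Discriminant D = b^2 - 4ac = (-0.37)^2 - 4*(-1.21)*1 = 0.1369 - (-4.84) = 4.9769.
  D >= 0, so the roots are real: z = (-b +/- sqrt(D)) / (2a) = (0.37 +/- 2.230897) / (-2.42).
    z_1 = (0.37 + 2.230897) / (-2.42) = -1.0748,   |z_1| = 1.0748.
    z_2 = (0.37 - 2.230897) / (-2.42) = 0.769,   |z_2| = 0.769.
Moduli of all roots: 0.6250, 1.0748, 0.7690.
All moduli strictly greater than 1? No.
Verdict: Not invertible.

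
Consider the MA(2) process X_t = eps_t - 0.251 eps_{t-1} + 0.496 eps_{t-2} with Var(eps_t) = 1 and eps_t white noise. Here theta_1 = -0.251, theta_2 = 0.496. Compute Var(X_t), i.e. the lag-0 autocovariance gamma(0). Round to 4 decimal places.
\gamma(0) = 1.3090

For an MA(q) process X_t = eps_t + sum_i theta_i eps_{t-i} with
Var(eps_t) = sigma^2, the variance is
  gamma(0) = sigma^2 * (1 + sum_i theta_i^2).
  sum_i theta_i^2 = (-0.251)^2 + (0.496)^2 = 0.063001 + 0.246016 = 0.309017.
  gamma(0) = 1 * (1 + 0.309017) = 1 * 1.309017 = 1.309017, which rounds to 1.3090.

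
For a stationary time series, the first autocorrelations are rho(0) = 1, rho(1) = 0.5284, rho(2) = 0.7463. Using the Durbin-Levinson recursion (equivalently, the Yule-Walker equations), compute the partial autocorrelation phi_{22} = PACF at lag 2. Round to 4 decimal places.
\phi_{22} = 0.6480

The PACF at lag k is phi_{kk}, the last component of the solution
to the Yule-Walker system G_k phi = r_k where
  (G_k)_{ij} = rho(|i - j|), (r_k)_i = rho(i), i,j = 1..k.
Equivalently, Durbin-Levinson gives phi_{kk} iteratively:
  phi_{11} = rho(1)
  phi_{kk} = [rho(k) - sum_{j=1..k-1} phi_{k-1,j} rho(k-j)]
            / [1 - sum_{j=1..k-1} phi_{k-1,j} rho(j)],
  phi_{k,j} = phi_{k-1,j} - phi_{kk} phi_{k-1,k-j},  j = 1..k-1.
Step k = 1:
  phi_11 = rho(1) = 0.5284.
Step k = 2:
  phi_22 = [rho(2) - phi_11 rho(1)] / [1 - phi_11 rho(1)] = [0.7463 - (0.5284)(0.5284)] / [1 - (0.5284)(0.5284)]
         = 0.46709344 / 0.72079344 = 0.648.
Therefore phi_{22} = 0.6480.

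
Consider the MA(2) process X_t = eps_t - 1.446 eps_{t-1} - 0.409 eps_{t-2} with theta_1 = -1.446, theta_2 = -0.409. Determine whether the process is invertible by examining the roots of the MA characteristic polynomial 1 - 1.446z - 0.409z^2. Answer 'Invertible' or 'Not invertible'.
\text{Not invertible}

The MA(q) characteristic polynomial is P(z) = 1 - 1.446z - 0.409z^2.
Invertibility requires all roots to lie outside the unit circle, i.e. |z| > 1 for every root.
Set 1 + (-1.446) z + (-0.409) z^2 = 0, i.e. a z^2 + b z + c = 0 with a = -0.409, b = -1.446, c = 1.
Discriminant D = b^2 - 4ac = (-1.446)^2 - 4*(-0.409)*1 = 2.090916 - (-1.636) = 3.726916.
D >= 0, so the roots are real: z = (-b +/- sqrt(D)) / (2a) = (1.446 +/- 1.930522) / (-0.818).
  z_1 = (1.446 + 1.930522) / (-0.818) = -4.1278,   |z_1| = 4.1278.
  z_2 = (1.446 - 1.930522) / (-0.818) = 0.5923,   |z_2| = 0.5923.
Moduli of all roots: 4.1278, 0.5923.
All moduli strictly greater than 1? No.
Verdict: Not invertible.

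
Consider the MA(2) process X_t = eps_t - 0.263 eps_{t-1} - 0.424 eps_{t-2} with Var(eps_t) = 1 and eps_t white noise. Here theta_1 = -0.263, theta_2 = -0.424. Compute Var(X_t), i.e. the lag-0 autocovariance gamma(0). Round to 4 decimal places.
\gamma(0) = 1.2489

For an MA(q) process X_t = eps_t + sum_i theta_i eps_{t-i} with
Var(eps_t) = sigma^2, the variance is
  gamma(0) = sigma^2 * (1 + sum_i theta_i^2).
  sum_i theta_i^2 = (-0.263)^2 + (-0.424)^2 = 0.069169 + 0.179776 = 0.248945.
  gamma(0) = 1 * (1 + 0.248945) = 1 * 1.248945 = 1.248945, which rounds to 1.2489.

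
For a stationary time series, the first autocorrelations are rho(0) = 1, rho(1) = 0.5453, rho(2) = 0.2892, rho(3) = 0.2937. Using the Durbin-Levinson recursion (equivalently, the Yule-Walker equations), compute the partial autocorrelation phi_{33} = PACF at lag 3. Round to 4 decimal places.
\phi_{33} = 0.2000

The PACF at lag k is phi_{kk}, the last component of the solution
to the Yule-Walker system G_k phi = r_k where
  (G_k)_{ij} = rho(|i - j|), (r_k)_i = rho(i), i,j = 1..k.
Equivalently, Durbin-Levinson gives phi_{kk} iteratively:
  phi_{11} = rho(1)
  phi_{kk} = [rho(k) - sum_{j=1..k-1} phi_{k-1,j} rho(k-j)]
            / [1 - sum_{j=1..k-1} phi_{k-1,j} rho(j)],
  phi_{k,j} = phi_{k-1,j} - phi_{kk} phi_{k-1,k-j},  j = 1..k-1.
Step k = 1:
  phi_11 = rho(1) = 0.5453.
Step k = 2:
  phi_22 = [rho(2) - phi_11 rho(1)] / [1 - phi_11 rho(1)] = [0.2892 - (0.5453)(0.5453)] / [1 - (0.5453)(0.5453)]
         = -0.00815209 / 0.70264791 = -0.011602.
  Update: phi_21 = phi_11 - phi_22 phi_11 = 0.5453 - (-0.011602)(0.5453) = 0.551627.
Step k = 3:
  phi_33 = [rho(3) - phi_21 rho(2) - phi_22 rho(1)] / [1 - phi_21 rho(1) - phi_22 rho(2)]
    numerator   = 0.2937 - (0.551627)(0.2892) - (-0.011602)(0.5453) = 0.14049615
    denominator = 1 - (0.551627)(0.5453) - (-0.011602)(0.2892) = 0.70255333
  phi_33 = 0.14049615 / 0.70255333 = 0.2.
Therefore phi_{33} = 0.2000.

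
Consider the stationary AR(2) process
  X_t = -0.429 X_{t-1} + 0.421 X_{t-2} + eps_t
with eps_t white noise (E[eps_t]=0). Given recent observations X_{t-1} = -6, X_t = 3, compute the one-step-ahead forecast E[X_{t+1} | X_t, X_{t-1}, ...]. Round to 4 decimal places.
E[X_{t+1} \mid \mathcal F_t] = -3.8130

For an AR(p) model X_t = c + sum_i phi_i X_{t-i} + eps_t, the
one-step-ahead conditional mean is
  E[X_{t+1} | X_t, ...] = c + sum_i phi_i X_{t+1-i}.
Substitute known values:
  E[X_{t+1} | ...] = (-0.429) * (3) + (0.421) * (-6)
                   = -3.8130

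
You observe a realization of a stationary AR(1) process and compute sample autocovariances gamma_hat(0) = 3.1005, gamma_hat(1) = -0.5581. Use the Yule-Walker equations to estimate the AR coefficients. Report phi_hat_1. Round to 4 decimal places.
\hat\phi_{1} = -0.1800

The Yule-Walker equations for an AR(p) process read, in matrix form,
  Gamma_p phi = r_p,   with   (Gamma_p)_{ij} = gamma(|i - j|),
                       (r_p)_i = gamma(i),   i,j = 1..p.
Substitute the sample gammas (Toeplitz matrix and right-hand side of size 1):
  Gamma_p = [[3.1005]]
  r_p     = [-0.5581]
With p = 1 this is the single equation gamma(0) phi_1 = gamma(1):
  phi_hat_1 = gamma(1) / gamma(0) = -0.5581 / 3.1005 = -0.1800.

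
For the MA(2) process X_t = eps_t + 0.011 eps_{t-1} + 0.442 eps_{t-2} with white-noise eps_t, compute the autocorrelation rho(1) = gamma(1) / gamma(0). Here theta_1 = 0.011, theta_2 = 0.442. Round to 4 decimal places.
\rho(1) = 0.0133

For an MA(q) process with theta_0 = 1, the autocovariance is
  gamma(k) = sigma^2 * sum_{i=0..q-k} theta_i * theta_{i+k},
and rho(k) = gamma(k) / gamma(0). Sigma^2 cancels.
  numerator   = (1)*(0.011) + (0.011)*(0.442) = 0.015862.
  denominator = (1)^2 + (0.011)^2 + (0.442)^2 = 1.195485.
  rho(1) = 0.015862 / 1.195485 = 0.0133.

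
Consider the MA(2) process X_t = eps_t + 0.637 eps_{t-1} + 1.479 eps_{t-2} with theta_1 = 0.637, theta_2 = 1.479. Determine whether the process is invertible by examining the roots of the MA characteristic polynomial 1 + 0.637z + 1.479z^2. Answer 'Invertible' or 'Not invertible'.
\text{Not invertible}

The MA(q) characteristic polynomial is P(z) = 1 + 0.637z + 1.479z^2.
Invertibility requires all roots to lie outside the unit circle, i.e. |z| > 1 for every root.
Set 1 + (0.637) z + (1.479) z^2 = 0, i.e. a z^2 + b z + c = 0 with a = 1.479, b = 0.637, c = 1.
Discriminant D = b^2 - 4ac = (0.637)^2 - 4*(1.479)*1 = 0.405769 - (5.916) = -5.510231.
D < 0, so the roots are the complex-conjugate pair z = (-b +/- i sqrt(-D)) / (2a) = -0.2153 +/- 0.7936i.
For a conjugate pair |z|^2 = z * conj(z) = (product of roots) = c/a = 1/(1.479) = 0.676133, so |z| = sqrt(0.676133) = 0.8223 for both roots.
Moduli of all roots: 0.8223, 0.8223.
All moduli strictly greater than 1? No.
Verdict: Not invertible.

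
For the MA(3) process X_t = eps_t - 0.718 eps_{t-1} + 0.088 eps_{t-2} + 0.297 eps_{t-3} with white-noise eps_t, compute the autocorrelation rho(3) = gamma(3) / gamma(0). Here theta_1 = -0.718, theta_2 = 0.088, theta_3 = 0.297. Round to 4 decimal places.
\rho(3) = 0.1843

For an MA(q) process with theta_0 = 1, the autocovariance is
  gamma(k) = sigma^2 * sum_{i=0..q-k} theta_i * theta_{i+k},
and rho(k) = gamma(k) / gamma(0). Sigma^2 cancels.
  numerator   = (1)*(0.297) = 0.297.
  denominator = (1)^2 + (-0.718)^2 + (0.088)^2 + (0.297)^2 = 1.611477.
  rho(3) = 0.297 / 1.611477 = 0.1843.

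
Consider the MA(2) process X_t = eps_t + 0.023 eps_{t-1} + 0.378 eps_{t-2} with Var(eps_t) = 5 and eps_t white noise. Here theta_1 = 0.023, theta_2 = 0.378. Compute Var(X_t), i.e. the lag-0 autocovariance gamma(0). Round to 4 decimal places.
\gamma(0) = 5.7171

For an MA(q) process X_t = eps_t + sum_i theta_i eps_{t-i} with
Var(eps_t) = sigma^2, the variance is
  gamma(0) = sigma^2 * (1 + sum_i theta_i^2).
  sum_i theta_i^2 = (0.023)^2 + (0.378)^2 = 0.000529 + 0.142884 = 0.143413.
  gamma(0) = 5 * (1 + 0.143413) = 5 * 1.143413 = 5.717065, which rounds to 5.7171.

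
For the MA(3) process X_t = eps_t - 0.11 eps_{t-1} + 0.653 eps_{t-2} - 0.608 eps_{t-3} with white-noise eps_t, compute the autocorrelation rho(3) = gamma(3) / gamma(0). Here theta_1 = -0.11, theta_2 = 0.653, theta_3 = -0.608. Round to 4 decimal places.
\rho(3) = -0.3363

For an MA(q) process with theta_0 = 1, the autocovariance is
  gamma(k) = sigma^2 * sum_{i=0..q-k} theta_i * theta_{i+k},
and rho(k) = gamma(k) / gamma(0). Sigma^2 cancels.
  numerator   = (1)*(-0.608) = -0.608.
  denominator = (1)^2 + (-0.11)^2 + (0.653)^2 + (-0.608)^2 = 1.808173.
  rho(3) = -0.608 / 1.808173 = -0.3363.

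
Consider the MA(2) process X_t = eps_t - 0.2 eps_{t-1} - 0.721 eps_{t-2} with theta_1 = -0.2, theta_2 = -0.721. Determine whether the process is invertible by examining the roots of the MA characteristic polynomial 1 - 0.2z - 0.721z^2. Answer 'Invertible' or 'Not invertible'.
\text{Invertible}

The MA(q) characteristic polynomial is P(z) = 1 - 0.2z - 0.721z^2.
Invertibility requires all roots to lie outside the unit circle, i.e. |z| > 1 for every root.
Set 1 + (-0.2) z + (-0.721) z^2 = 0, i.e. a z^2 + b z + c = 0 with a = -0.721, b = -0.2, c = 1.
Discriminant D = b^2 - 4ac = (-0.2)^2 - 4*(-0.721)*1 = 0.04 - (-2.884) = 2.924.
D >= 0, so the roots are real: z = (-b +/- sqrt(D)) / (2a) = (0.2 +/- 1.709971) / (-1.442).
  z_1 = (0.2 + 1.709971) / (-1.442) = -1.3245,   |z_1| = 1.3245.
  z_2 = (0.2 - 1.709971) / (-1.442) = 1.0471,   |z_2| = 1.0471.
Moduli of all roots: 1.3245, 1.0471.
All moduli strictly greater than 1? Yes.
Verdict: Invertible.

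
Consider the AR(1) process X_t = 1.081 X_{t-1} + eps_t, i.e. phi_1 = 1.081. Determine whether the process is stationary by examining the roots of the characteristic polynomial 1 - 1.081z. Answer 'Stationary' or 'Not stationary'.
\text{Not stationary}

The AR(p) characteristic polynomial is P(z) = 1 - 1.081z.
Stationarity requires all roots to lie outside the unit circle, i.e. |z| > 1 for every root.
This is linear in z: 1 + (-1.081) z = 0  =>  z = -1/(-1.081) = 0.925069,  |z| = 0.925069.
Moduli of all roots: 0.9251.
All moduli strictly greater than 1? No.
Verdict: Not stationary.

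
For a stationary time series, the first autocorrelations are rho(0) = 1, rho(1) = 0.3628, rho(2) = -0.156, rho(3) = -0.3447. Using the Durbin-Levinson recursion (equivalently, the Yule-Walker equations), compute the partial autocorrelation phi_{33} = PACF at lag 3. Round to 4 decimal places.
\phi_{33} = -0.1930

The PACF at lag k is phi_{kk}, the last component of the solution
to the Yule-Walker system G_k phi = r_k where
  (G_k)_{ij} = rho(|i - j|), (r_k)_i = rho(i), i,j = 1..k.
Equivalently, Durbin-Levinson gives phi_{kk} iteratively:
  phi_{11} = rho(1)
  phi_{kk} = [rho(k) - sum_{j=1..k-1} phi_{k-1,j} rho(k-j)]
            / [1 - sum_{j=1..k-1} phi_{k-1,j} rho(j)],
  phi_{k,j} = phi_{k-1,j} - phi_{kk} phi_{k-1,k-j},  j = 1..k-1.
Step k = 1:
  phi_11 = rho(1) = 0.3628.
Step k = 2:
  phi_22 = [rho(2) - phi_11 rho(1)] / [1 - phi_11 rho(1)] = [-0.156 - (0.3628)(0.3628)] / [1 - (0.3628)(0.3628)]
         = -0.28762384 / 0.86837616 = -0.33122.
  Update: phi_21 = phi_11 - phi_22 phi_11 = 0.3628 - (-0.33122)(0.3628) = 0.482967.
Step k = 3:
  phi_33 = [rho(3) - phi_21 rho(2) - phi_22 rho(1)] / [1 - phi_21 rho(1) - phi_22 rho(2)]
    numerator   = -0.3447 - (0.482967)(-0.156) - (-0.33122)(0.3628) = -0.14919045
    denominator = 1 - (0.482967)(0.3628) - (-0.33122)(-0.156) = 0.7731093
  phi_33 = -0.14919045 / 0.7731093 = -0.193.
Therefore phi_{33} = -0.1930.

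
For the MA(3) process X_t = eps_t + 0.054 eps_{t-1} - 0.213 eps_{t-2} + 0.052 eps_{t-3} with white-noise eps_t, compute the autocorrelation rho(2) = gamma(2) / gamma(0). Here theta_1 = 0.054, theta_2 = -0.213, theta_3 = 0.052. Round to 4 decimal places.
\rho(2) = -0.2000

For an MA(q) process with theta_0 = 1, the autocovariance is
  gamma(k) = sigma^2 * sum_{i=0..q-k} theta_i * theta_{i+k},
and rho(k) = gamma(k) / gamma(0). Sigma^2 cancels.
  numerator   = (1)*(-0.213) + (0.054)*(0.052) = -0.210192.
  denominator = (1)^2 + (0.054)^2 + (-0.213)^2 + (0.052)^2 = 1.050989.
  rho(2) = -0.210192 / 1.050989 = -0.2000.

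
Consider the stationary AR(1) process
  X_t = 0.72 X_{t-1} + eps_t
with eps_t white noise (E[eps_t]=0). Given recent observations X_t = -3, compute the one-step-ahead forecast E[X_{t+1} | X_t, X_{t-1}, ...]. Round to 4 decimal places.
E[X_{t+1} \mid \mathcal F_t] = -2.1600

For an AR(p) model X_t = c + sum_i phi_i X_{t-i} + eps_t, the
one-step-ahead conditional mean is
  E[X_{t+1} | X_t, ...] = c + sum_i phi_i X_{t+1-i}.
Substitute known values:
  E[X_{t+1} | ...] = (0.72) * (-3)
                   = -2.1600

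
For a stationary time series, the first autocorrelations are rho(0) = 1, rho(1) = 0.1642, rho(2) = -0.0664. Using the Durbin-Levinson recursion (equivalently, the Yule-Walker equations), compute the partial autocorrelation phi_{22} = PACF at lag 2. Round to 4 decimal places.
\phi_{22} = -0.0959

The PACF at lag k is phi_{kk}, the last component of the solution
to the Yule-Walker system G_k phi = r_k where
  (G_k)_{ij} = rho(|i - j|), (r_k)_i = rho(i), i,j = 1..k.
Equivalently, Durbin-Levinson gives phi_{kk} iteratively:
  phi_{11} = rho(1)
  phi_{kk} = [rho(k) - sum_{j=1..k-1} phi_{k-1,j} rho(k-j)]
            / [1 - sum_{j=1..k-1} phi_{k-1,j} rho(j)],
  phi_{k,j} = phi_{k-1,j} - phi_{kk} phi_{k-1,k-j},  j = 1..k-1.
Step k = 1:
  phi_11 = rho(1) = 0.1642.
Step k = 2:
  phi_22 = [rho(2) - phi_11 rho(1)] / [1 - phi_11 rho(1)] = [-0.0664 - (0.1642)(0.1642)] / [1 - (0.1642)(0.1642)]
         = -0.09336164 / 0.97303836 = -0.0959.
Therefore phi_{22} = -0.0959.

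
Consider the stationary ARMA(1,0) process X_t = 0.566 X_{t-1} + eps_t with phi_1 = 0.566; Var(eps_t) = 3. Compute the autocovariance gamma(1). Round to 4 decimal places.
\gamma(1) = 2.4984

Multiply the model equation by X_{t-k} and take expectations. With theta_0 = psi_0 = 1 and psi_j the MA(infinity) weights, this gives
  gamma(k) - sum_i phi_i gamma(k-i) = c_k,
  c_k = sigma^2 * sum_{j=k..q} theta_j psi_{j-k}   (c_k = 0 for k > q),
using gamma(-m) = gamma(m).
Pure AR (q = 0): c_0 = sigma^2 = 3, c_k = 0 for k >= 1.
Equations for k = 0 and k = 1 (AR order 1):
  gamma(0) = phi_1 gamma(1) + c_0
  gamma(1) = phi_1 gamma(0) + c_1
Substituting the second into the first: gamma(0) (1 - phi_1^2) = c_0 + phi_1 c_1, so
  gamma(0) = c_0 / (1 - phi_1^2) = 3 / (1 - (0.566)^2) = 3 / 0.679644 = 4.414076.
  gamma(1) = phi_1 gamma(0) = (0.566)(4.414076) = 2.498367.
Therefore gamma(1) = 2.4984 (to 4 decimal places).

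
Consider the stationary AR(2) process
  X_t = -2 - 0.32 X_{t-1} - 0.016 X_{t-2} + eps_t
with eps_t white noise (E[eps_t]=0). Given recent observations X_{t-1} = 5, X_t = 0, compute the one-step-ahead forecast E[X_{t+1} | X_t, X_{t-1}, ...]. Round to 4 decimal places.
E[X_{t+1} \mid \mathcal F_t] = -2.0800

For an AR(p) model X_t = c + sum_i phi_i X_{t-i} + eps_t, the
one-step-ahead conditional mean is
  E[X_{t+1} | X_t, ...] = c + sum_i phi_i X_{t+1-i}.
Substitute known values:
  E[X_{t+1} | ...] = -2 + (-0.32) * (0) + (-0.016) * (5)
                   = -2.0800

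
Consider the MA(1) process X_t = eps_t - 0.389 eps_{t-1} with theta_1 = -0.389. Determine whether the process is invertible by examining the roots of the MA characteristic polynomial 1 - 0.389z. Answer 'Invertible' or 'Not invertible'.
\text{Invertible}

The MA(q) characteristic polynomial is P(z) = 1 - 0.389z.
Invertibility requires all roots to lie outside the unit circle, i.e. |z| > 1 for every root.
This is linear in z: 1 + (-0.389) z = 0  =>  z = -1/(-0.389) = 2.570694,  |z| = 2.570694.
Moduli of all roots: 2.5707.
All moduli strictly greater than 1? Yes.
Verdict: Invertible.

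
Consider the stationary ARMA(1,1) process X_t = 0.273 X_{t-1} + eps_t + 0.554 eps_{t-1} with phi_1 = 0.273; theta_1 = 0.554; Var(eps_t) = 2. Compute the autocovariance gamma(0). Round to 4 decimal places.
\gamma(0) = 3.4780

Multiply the model equation by X_{t-k} and take expectations. With theta_0 = psi_0 = 1 and psi_j the MA(infinity) weights, this gives
  gamma(k) - sum_i phi_i gamma(k-i) = c_k,
  c_k = sigma^2 * sum_{j=k..q} theta_j psi_{j-k}   (c_k = 0 for k > q),
using gamma(-m) = gamma(m).
psi-weights needed (psi_j = theta_j + sum_i phi_i psi_{j-i}):
  psi_1 = theta_1 + phi_1 = 0.554 + (0.273) = 0.827
Right-hand sides:
  c_0 = sigma^2 (1 + theta_1 psi_1) = 2 * (1 + (0.554)(0.827)) = 2 * 1.458158 = 2.916316
  c_1 = sigma^2 theta_1 = 2 * (0.554) = 1.108
  c_2 = 0
Equations for k = 0 and k = 1 (AR order 1):
  gamma(0) = phi_1 gamma(1) + c_0
  gamma(1) = phi_1 gamma(0) + c_1
Substituting the second into the first: gamma(0) (1 - phi_1^2) = c_0 + phi_1 c_1, so
  gamma(0) = (c_0 + phi_1 c_1) / (1 - phi_1^2) = (2.916316 + (0.273)(1.108)) / (1 - (0.273)^2) = 3.2188 / 0.925471 = 3.478013.
Therefore gamma(0) = 3.4780 (to 4 decimal places).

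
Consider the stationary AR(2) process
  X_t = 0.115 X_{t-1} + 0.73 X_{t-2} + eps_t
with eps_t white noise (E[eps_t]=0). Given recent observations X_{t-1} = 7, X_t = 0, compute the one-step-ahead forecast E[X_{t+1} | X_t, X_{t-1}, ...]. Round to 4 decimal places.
E[X_{t+1} \mid \mathcal F_t] = 5.1100

For an AR(p) model X_t = c + sum_i phi_i X_{t-i} + eps_t, the
one-step-ahead conditional mean is
  E[X_{t+1} | X_t, ...] = c + sum_i phi_i X_{t+1-i}.
Substitute known values:
  E[X_{t+1} | ...] = (0.115) * (0) + (0.73) * (7)
                   = 5.1100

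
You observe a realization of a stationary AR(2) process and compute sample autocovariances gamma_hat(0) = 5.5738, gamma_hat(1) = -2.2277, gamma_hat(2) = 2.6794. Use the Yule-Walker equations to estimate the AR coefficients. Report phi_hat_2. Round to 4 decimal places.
\hat\phi_{2} = 0.3820

The Yule-Walker equations for an AR(p) process read, in matrix form,
  Gamma_p phi = r_p,   with   (Gamma_p)_{ij} = gamma(|i - j|),
                       (r_p)_i = gamma(i),   i,j = 1..p.
Substitute the sample gammas (Toeplitz matrix and right-hand side of size 2):
  Gamma_p = [[5.5738, -2.2277], [-2.2277, 5.5738]]
  r_p     = [-2.2277, 2.6794]
Written out:
  5.5738 phi_1 - 2.2277 phi_2 = -2.2277
  -2.2277 phi_1 + 5.5738 phi_2 = 2.6794
Solve by Cramer's rule:
  det = gamma(0)^2 - gamma(1)^2 = (5.5738)^2 - (-2.2277)^2 = 31.06724644 - 4.96264729 = 26.10459915
  phi_hat_1 = [gamma(1) gamma(0) - gamma(1) gamma(2)] / det = [(-2.2277)(5.5738) - (-2.2277)(2.6794)] / 26.10459915 = -6.44785488 / 26.10459915 = -0.247
  phi_hat_2 = [gamma(0) gamma(2) - gamma(1)^2] / det = [(5.5738)(2.6794) - (-2.2277)^2] / 26.10459915 = 9.97179243 / 26.10459915 = 0.382
So phi_hat = [-0.2470, 0.3820].
Therefore phi_hat_2 = 0.3820.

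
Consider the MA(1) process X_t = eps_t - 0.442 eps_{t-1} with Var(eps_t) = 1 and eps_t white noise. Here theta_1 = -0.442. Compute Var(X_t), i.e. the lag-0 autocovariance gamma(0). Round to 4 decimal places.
\gamma(0) = 1.1954

For an MA(q) process X_t = eps_t + sum_i theta_i eps_{t-i} with
Var(eps_t) = sigma^2, the variance is
  gamma(0) = sigma^2 * (1 + sum_i theta_i^2).
  sum_i theta_i^2 = (-0.442)^2 = 0.195364.
  gamma(0) = 1 * (1 + 0.195364) = 1 * 1.195364 = 1.195364, which rounds to 1.1954.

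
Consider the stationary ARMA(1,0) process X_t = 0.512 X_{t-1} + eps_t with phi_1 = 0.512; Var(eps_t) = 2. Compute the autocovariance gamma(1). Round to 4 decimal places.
\gamma(1) = 1.3878

Multiply the model equation by X_{t-k} and take expectations. With theta_0 = psi_0 = 1 and psi_j the MA(infinity) weights, this gives
  gamma(k) - sum_i phi_i gamma(k-i) = c_k,
  c_k = sigma^2 * sum_{j=k..q} theta_j psi_{j-k}   (c_k = 0 for k > q),
using gamma(-m) = gamma(m).
Pure AR (q = 0): c_0 = sigma^2 = 2, c_k = 0 for k >= 1.
Equations for k = 0 and k = 1 (AR order 1):
  gamma(0) = phi_1 gamma(1) + c_0
  gamma(1) = phi_1 gamma(0) + c_1
Substituting the second into the first: gamma(0) (1 - phi_1^2) = c_0 + phi_1 c_1, so
  gamma(0) = c_0 / (1 - phi_1^2) = 2 / (1 - (0.512)^2) = 2 / 0.737856 = 2.710556.
  gamma(1) = phi_1 gamma(0) = (0.512)(2.710556) = 1.387805.
Therefore gamma(1) = 1.3878 (to 4 decimal places).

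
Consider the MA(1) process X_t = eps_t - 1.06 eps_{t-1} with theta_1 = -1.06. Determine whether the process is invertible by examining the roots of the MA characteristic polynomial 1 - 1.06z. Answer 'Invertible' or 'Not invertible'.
\text{Not invertible}

The MA(q) characteristic polynomial is P(z) = 1 - 1.06z.
Invertibility requires all roots to lie outside the unit circle, i.e. |z| > 1 for every root.
This is linear in z: 1 + (-1.06) z = 0  =>  z = -1/(-1.06) = 0.943396,  |z| = 0.943396.
Moduli of all roots: 0.9434.
All moduli strictly greater than 1? No.
Verdict: Not invertible.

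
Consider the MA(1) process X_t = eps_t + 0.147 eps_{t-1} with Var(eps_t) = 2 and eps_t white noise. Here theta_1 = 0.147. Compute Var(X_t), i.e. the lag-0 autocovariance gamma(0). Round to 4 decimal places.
\gamma(0) = 2.0432

For an MA(q) process X_t = eps_t + sum_i theta_i eps_{t-i} with
Var(eps_t) = sigma^2, the variance is
  gamma(0) = sigma^2 * (1 + sum_i theta_i^2).
  sum_i theta_i^2 = (0.147)^2 = 0.021609.
  gamma(0) = 2 * (1 + 0.021609) = 2 * 1.021609 = 2.043218, which rounds to 2.0432.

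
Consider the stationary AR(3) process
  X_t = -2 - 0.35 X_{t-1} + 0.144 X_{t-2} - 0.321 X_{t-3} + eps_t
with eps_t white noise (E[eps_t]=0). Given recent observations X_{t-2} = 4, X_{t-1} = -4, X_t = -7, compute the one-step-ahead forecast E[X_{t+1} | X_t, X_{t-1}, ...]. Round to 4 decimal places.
E[X_{t+1} \mid \mathcal F_t] = -1.4100

For an AR(p) model X_t = c + sum_i phi_i X_{t-i} + eps_t, the
one-step-ahead conditional mean is
  E[X_{t+1} | X_t, ...] = c + sum_i phi_i X_{t+1-i}.
Substitute known values:
  E[X_{t+1} | ...] = -2 + (-0.35) * (-7) + (0.144) * (-4) + (-0.321) * (4)
                   = -1.4100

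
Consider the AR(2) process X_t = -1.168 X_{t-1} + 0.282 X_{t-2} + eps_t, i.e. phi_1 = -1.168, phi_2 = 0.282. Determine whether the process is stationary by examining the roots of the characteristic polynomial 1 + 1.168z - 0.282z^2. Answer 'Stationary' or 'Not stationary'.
\text{Not stationary}

The AR(p) characteristic polynomial is P(z) = 1 + 1.168z - 0.282z^2.
Stationarity requires all roots to lie outside the unit circle, i.e. |z| > 1 for every root.
Set 1 + (1.168) z + (-0.282) z^2 = 0, i.e. a z^2 + b z + c = 0 with a = -0.282, b = 1.168, c = 1.
Discriminant D = b^2 - 4ac = (1.168)^2 - 4*(-0.282)*1 = 1.364224 - (-1.128) = 2.492224.
D >= 0, so the roots are real: z = (-b +/- sqrt(D)) / (2a) = (-1.168 +/- 1.578678) / (-0.564).
  z_1 = (-1.168 + 1.578678) / (-0.564) = -0.7282,   |z_1| = 0.7282.
  z_2 = (-1.168 - 1.578678) / (-0.564) = 4.87,   |z_2| = 4.87.
Moduli of all roots: 0.7282, 4.8700.
All moduli strictly greater than 1? No.
Verdict: Not stationary.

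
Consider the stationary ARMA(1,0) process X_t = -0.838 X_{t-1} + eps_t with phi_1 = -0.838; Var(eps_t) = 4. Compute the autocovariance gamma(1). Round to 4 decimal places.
\gamma(1) = -11.2575

Multiply the model equation by X_{t-k} and take expectations. With theta_0 = psi_0 = 1 and psi_j the MA(infinity) weights, this gives
  gamma(k) - sum_i phi_i gamma(k-i) = c_k,
  c_k = sigma^2 * sum_{j=k..q} theta_j psi_{j-k}   (c_k = 0 for k > q),
using gamma(-m) = gamma(m).
Pure AR (q = 0): c_0 = sigma^2 = 4, c_k = 0 for k >= 1.
Equations for k = 0 and k = 1 (AR order 1):
  gamma(0) = phi_1 gamma(1) + c_0
  gamma(1) = phi_1 gamma(0) + c_1
Substituting the second into the first: gamma(0) (1 - phi_1^2) = c_0 + phi_1 c_1, so
  gamma(0) = c_0 / (1 - phi_1^2) = 4 / (1 - (-0.838)^2) = 4 / 0.297756 = 13.433818.
  gamma(1) = phi_1 gamma(0) = (-0.838)(13.433818) = -11.25754.
Therefore gamma(1) = -11.2575 (to 4 decimal places).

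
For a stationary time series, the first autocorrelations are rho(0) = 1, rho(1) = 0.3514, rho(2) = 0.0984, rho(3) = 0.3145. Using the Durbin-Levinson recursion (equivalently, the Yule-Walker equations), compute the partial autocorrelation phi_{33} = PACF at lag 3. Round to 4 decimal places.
\phi_{33} = 0.3300

The PACF at lag k is phi_{kk}, the last component of the solution
to the Yule-Walker system G_k phi = r_k where
  (G_k)_{ij} = rho(|i - j|), (r_k)_i = rho(i), i,j = 1..k.
Equivalently, Durbin-Levinson gives phi_{kk} iteratively:
  phi_{11} = rho(1)
  phi_{kk} = [rho(k) - sum_{j=1..k-1} phi_{k-1,j} rho(k-j)]
            / [1 - sum_{j=1..k-1} phi_{k-1,j} rho(j)],
  phi_{k,j} = phi_{k-1,j} - phi_{kk} phi_{k-1,k-j},  j = 1..k-1.
Step k = 1:
  phi_11 = rho(1) = 0.3514.
Step k = 2:
  phi_22 = [rho(2) - phi_11 rho(1)] / [1 - phi_11 rho(1)] = [0.0984 - (0.3514)(0.3514)] / [1 - (0.3514)(0.3514)]
         = -0.02508196 / 0.87651804 = -0.028615.
  Update: phi_21 = phi_11 - phi_22 phi_11 = 0.3514 - (-0.028615)(0.3514) = 0.361455.
Step k = 3:
  phi_33 = [rho(3) - phi_21 rho(2) - phi_22 rho(1)] / [1 - phi_21 rho(1) - phi_22 rho(2)]
    numerator   = 0.3145 - (0.361455)(0.0984) - (-0.028615)(0.3514) = 0.28898825
    denominator = 1 - (0.361455)(0.3514) - (-0.028615)(0.0984) = 0.87580031
  phi_33 = 0.28898825 / 0.87580031 = 0.33.
Therefore phi_{33} = 0.3300.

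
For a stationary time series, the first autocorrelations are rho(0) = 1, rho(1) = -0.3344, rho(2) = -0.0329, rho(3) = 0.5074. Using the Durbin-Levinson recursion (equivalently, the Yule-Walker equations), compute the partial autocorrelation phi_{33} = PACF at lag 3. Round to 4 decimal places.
\phi_{33} = 0.5090

The PACF at lag k is phi_{kk}, the last component of the solution
to the Yule-Walker system G_k phi = r_k where
  (G_k)_{ij} = rho(|i - j|), (r_k)_i = rho(i), i,j = 1..k.
Equivalently, Durbin-Levinson gives phi_{kk} iteratively:
  phi_{11} = rho(1)
  phi_{kk} = [rho(k) - sum_{j=1..k-1} phi_{k-1,j} rho(k-j)]
            / [1 - sum_{j=1..k-1} phi_{k-1,j} rho(j)],
  phi_{k,j} = phi_{k-1,j} - phi_{kk} phi_{k-1,k-j},  j = 1..k-1.
Step k = 1:
  phi_11 = rho(1) = -0.3344.
Step k = 2:
  phi_22 = [rho(2) - phi_11 rho(1)] / [1 - phi_11 rho(1)] = [-0.0329 - (-0.3344)(-0.3344)] / [1 - (-0.3344)(-0.3344)]
         = -0.14472336 / 0.88817664 = -0.162944.
  Update: phi_21 = phi_11 - phi_22 phi_11 = -0.3344 - (-0.162944)(-0.3344) = -0.388889.
Step k = 3:
  phi_33 = [rho(3) - phi_21 rho(2) - phi_22 rho(1)] / [1 - phi_21 rho(1) - phi_22 rho(2)]
    numerator   = 0.5074 - (-0.388889)(-0.0329) - (-0.162944)(-0.3344) = 0.44011698
    denominator = 1 - (-0.388889)(-0.3344) - (-0.162944)(-0.0329) = 0.86459479
  phi_33 = 0.44011698 / 0.86459479 = 0.509.
Therefore phi_{33} = 0.5090.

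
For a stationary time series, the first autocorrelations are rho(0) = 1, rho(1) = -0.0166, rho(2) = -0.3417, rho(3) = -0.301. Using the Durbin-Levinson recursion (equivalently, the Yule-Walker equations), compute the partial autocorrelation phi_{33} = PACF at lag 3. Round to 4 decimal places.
\phi_{33} = -0.3560

The PACF at lag k is phi_{kk}, the last component of the solution
to the Yule-Walker system G_k phi = r_k where
  (G_k)_{ij} = rho(|i - j|), (r_k)_i = rho(i), i,j = 1..k.
Equivalently, Durbin-Levinson gives phi_{kk} iteratively:
  phi_{11} = rho(1)
  phi_{kk} = [rho(k) - sum_{j=1..k-1} phi_{k-1,j} rho(k-j)]
            / [1 - sum_{j=1..k-1} phi_{k-1,j} rho(j)],
  phi_{k,j} = phi_{k-1,j} - phi_{kk} phi_{k-1,k-j},  j = 1..k-1.
Step k = 1:
  phi_11 = rho(1) = -0.0166.
Step k = 2:
  phi_22 = [rho(2) - phi_11 rho(1)] / [1 - phi_11 rho(1)] = [-0.3417 - (-0.0166)(-0.0166)] / [1 - (-0.0166)(-0.0166)]
         = -0.34197556 / 0.99972444 = -0.34207.
  Update: phi_21 = phi_11 - phi_22 phi_11 = -0.0166 - (-0.34207)(-0.0166) = -0.022278.
Step k = 3:
  phi_33 = [rho(3) - phi_21 rho(2) - phi_22 rho(1)] / [1 - phi_21 rho(1) - phi_22 rho(2)]
    numerator   = -0.301 - (-0.022278)(-0.3417) - (-0.34207)(-0.0166) = -0.31429087
    denominator = 1 - (-0.022278)(-0.0166) - (-0.34207)(-0.3417) = 0.88274492
  phi_33 = -0.31429087 / 0.88274492 = -0.356.
Therefore phi_{33} = -0.3560.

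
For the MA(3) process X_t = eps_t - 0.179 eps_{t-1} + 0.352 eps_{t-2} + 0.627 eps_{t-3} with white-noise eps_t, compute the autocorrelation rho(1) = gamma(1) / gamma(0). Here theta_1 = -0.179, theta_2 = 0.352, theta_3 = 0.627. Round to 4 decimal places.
\rho(1) = -0.0138

For an MA(q) process with theta_0 = 1, the autocovariance is
  gamma(k) = sigma^2 * sum_{i=0..q-k} theta_i * theta_{i+k},
and rho(k) = gamma(k) / gamma(0). Sigma^2 cancels.
  numerator   = (1)*(-0.179) + (-0.179)*(0.352) + (0.352)*(0.627) = -0.021304.
  denominator = (1)^2 + (-0.179)^2 + (0.352)^2 + (0.627)^2 = 1.549074.
  rho(1) = -0.021304 / 1.549074 = -0.0138.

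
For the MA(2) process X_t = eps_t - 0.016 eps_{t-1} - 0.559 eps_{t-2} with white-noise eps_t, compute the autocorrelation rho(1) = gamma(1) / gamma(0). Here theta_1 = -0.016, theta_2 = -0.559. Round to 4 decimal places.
\rho(1) = -0.0054

For an MA(q) process with theta_0 = 1, the autocovariance is
  gamma(k) = sigma^2 * sum_{i=0..q-k} theta_i * theta_{i+k},
and rho(k) = gamma(k) / gamma(0). Sigma^2 cancels.
  numerator   = (1)*(-0.016) + (-0.016)*(-0.559) = -0.007056.
  denominator = (1)^2 + (-0.016)^2 + (-0.559)^2 = 1.312737.
  rho(1) = -0.007056 / 1.312737 = -0.0054.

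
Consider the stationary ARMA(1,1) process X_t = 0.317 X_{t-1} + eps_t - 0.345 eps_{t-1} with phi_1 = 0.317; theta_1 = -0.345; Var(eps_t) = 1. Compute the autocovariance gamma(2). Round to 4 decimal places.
\gamma(2) = -0.0088

Multiply the model equation by X_{t-k} and take expectations. With theta_0 = psi_0 = 1 and psi_j the MA(infinity) weights, this gives
  gamma(k) - sum_i phi_i gamma(k-i) = c_k,
  c_k = sigma^2 * sum_{j=k..q} theta_j psi_{j-k}   (c_k = 0 for k > q),
using gamma(-m) = gamma(m).
psi-weights needed (psi_j = theta_j + sum_i phi_i psi_{j-i}):
  psi_1 = theta_1 + phi_1 = -0.345 + (0.317) = -0.028
Right-hand sides:
  c_0 = sigma^2 (1 + theta_1 psi_1) = 1 * (1 + (-0.345)(-0.028)) = 1 * 1.00966 = 1.00966
  c_1 = sigma^2 theta_1 = 1 * (-0.345) = -0.345
  c_2 = 0
Equations for k = 0 and k = 1 (AR order 1):
  gamma(0) = phi_1 gamma(1) + c_0
  gamma(1) = phi_1 gamma(0) + c_1
Substituting the second into the first: gamma(0) (1 - phi_1^2) = c_0 + phi_1 c_1, so
  gamma(0) = (c_0 + phi_1 c_1) / (1 - phi_1^2) = (1.00966 + (0.317)(-0.345)) / (1 - (0.317)^2) = 0.900295 / 0.899511 = 1.000872.
  gamma(1) = phi_1 gamma(0) + c_1 = (0.317)(1.000872) + (-0.345) = -0.027724.
For k = 2 (> q): gamma(2) = phi_1 gamma(1) = (0.317)(-0.027724) = -0.008788.
Therefore gamma(2) = -0.0088 (to 4 decimal places).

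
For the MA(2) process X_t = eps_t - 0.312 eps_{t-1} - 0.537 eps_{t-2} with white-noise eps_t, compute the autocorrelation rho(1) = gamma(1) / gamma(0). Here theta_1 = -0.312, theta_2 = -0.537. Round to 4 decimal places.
\rho(1) = -0.1042

For an MA(q) process with theta_0 = 1, the autocovariance is
  gamma(k) = sigma^2 * sum_{i=0..q-k} theta_i * theta_{i+k},
and rho(k) = gamma(k) / gamma(0). Sigma^2 cancels.
  numerator   = (1)*(-0.312) + (-0.312)*(-0.537) = -0.144456.
  denominator = (1)^2 + (-0.312)^2 + (-0.537)^2 = 1.385713.
  rho(1) = -0.144456 / 1.385713 = -0.1042.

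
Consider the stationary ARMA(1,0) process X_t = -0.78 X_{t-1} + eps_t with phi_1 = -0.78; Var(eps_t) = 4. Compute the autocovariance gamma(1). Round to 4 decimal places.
\gamma(1) = -7.9673

Multiply the model equation by X_{t-k} and take expectations. With theta_0 = psi_0 = 1 and psi_j the MA(infinity) weights, this gives
  gamma(k) - sum_i phi_i gamma(k-i) = c_k,
  c_k = sigma^2 * sum_{j=k..q} theta_j psi_{j-k}   (c_k = 0 for k > q),
using gamma(-m) = gamma(m).
Pure AR (q = 0): c_0 = sigma^2 = 4, c_k = 0 for k >= 1.
Equations for k = 0 and k = 1 (AR order 1):
  gamma(0) = phi_1 gamma(1) + c_0
  gamma(1) = phi_1 gamma(0) + c_1
Substituting the second into the first: gamma(0) (1 - phi_1^2) = c_0 + phi_1 c_1, so
  gamma(0) = c_0 / (1 - phi_1^2) = 4 / (1 - (-0.78)^2) = 4 / 0.3916 = 10.214505.
  gamma(1) = phi_1 gamma(0) = (-0.78)(10.214505) = -7.967314.
Therefore gamma(1) = -7.9673 (to 4 decimal places).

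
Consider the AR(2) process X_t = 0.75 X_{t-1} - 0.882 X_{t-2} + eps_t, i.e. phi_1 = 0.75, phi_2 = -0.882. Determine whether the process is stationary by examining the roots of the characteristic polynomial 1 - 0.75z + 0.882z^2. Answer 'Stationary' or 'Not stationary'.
\text{Stationary}

The AR(p) characteristic polynomial is P(z) = 1 - 0.75z + 0.882z^2.
Stationarity requires all roots to lie outside the unit circle, i.e. |z| > 1 for every root.
Set 1 + (-0.75) z + (0.882) z^2 = 0, i.e. a z^2 + b z + c = 0 with a = 0.882, b = -0.75, c = 1.
Discriminant D = b^2 - 4ac = (-0.75)^2 - 4*(0.882)*1 = 0.5625 - (3.528) = -2.9655.
D < 0, so the roots are the complex-conjugate pair z = (-b +/- i sqrt(-D)) / (2a) = 0.4252 +/- 0.9762i.
For a conjugate pair |z|^2 = z * conj(z) = (product of roots) = c/a = 1/(0.882) = 1.133787, so |z| = sqrt(1.133787) = 1.0648 for both roots.
Moduli of all roots: 1.0648, 1.0648.
All moduli strictly greater than 1? Yes.
Verdict: Stationary.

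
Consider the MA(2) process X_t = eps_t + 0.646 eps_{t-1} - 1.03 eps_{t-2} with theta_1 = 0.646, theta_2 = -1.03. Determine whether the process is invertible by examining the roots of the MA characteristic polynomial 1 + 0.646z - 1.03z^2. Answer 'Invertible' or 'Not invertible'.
\text{Not invertible}

The MA(q) characteristic polynomial is P(z) = 1 + 0.646z - 1.03z^2.
Invertibility requires all roots to lie outside the unit circle, i.e. |z| > 1 for every root.
Set 1 + (0.646) z + (-1.03) z^2 = 0, i.e. a z^2 + b z + c = 0 with a = -1.03, b = 0.646, c = 1.
Discriminant D = b^2 - 4ac = (0.646)^2 - 4*(-1.03)*1 = 0.417316 - (-4.12) = 4.537316.
D >= 0, so the roots are real: z = (-b +/- sqrt(D)) / (2a) = (-0.646 +/- 2.130098) / (-2.06).
  z_1 = (-0.646 + 2.130098) / (-2.06) = -0.7204,   |z_1| = 0.7204.
  z_2 = (-0.646 - 2.130098) / (-2.06) = 1.3476,   |z_2| = 1.3476.
Moduli of all roots: 0.7204, 1.3476.
All moduli strictly greater than 1? No.
Verdict: Not invertible.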